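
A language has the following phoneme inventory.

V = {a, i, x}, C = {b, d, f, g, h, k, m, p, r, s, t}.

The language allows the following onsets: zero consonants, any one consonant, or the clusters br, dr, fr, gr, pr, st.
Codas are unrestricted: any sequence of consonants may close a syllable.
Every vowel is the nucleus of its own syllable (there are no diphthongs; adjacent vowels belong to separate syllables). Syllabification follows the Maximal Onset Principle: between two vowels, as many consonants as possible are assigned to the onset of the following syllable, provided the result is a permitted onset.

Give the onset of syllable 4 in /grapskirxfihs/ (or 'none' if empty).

The vowels are a, i, x, i — 4 nuclei, so 4 syllables.
Between /a/ (V1) and /i/ (V2): /psk/; trying suffixes from longest down, /k/ is the first permitted one, so coda /ps/ | onset /k/.
Between /i/ (V2) and /x/ (V3): /r/ is a single consonant, so it becomes the next onset.
Between /x/ (V3) and /i/ (V4): /f/ → onset of the next syllable (single consonants are always licit onsets).
Syllabification: graps.ki.rx.fihs.
Syllable 4 is /fihs/: onset /f/, nucleus /i/, coda /hs/.

f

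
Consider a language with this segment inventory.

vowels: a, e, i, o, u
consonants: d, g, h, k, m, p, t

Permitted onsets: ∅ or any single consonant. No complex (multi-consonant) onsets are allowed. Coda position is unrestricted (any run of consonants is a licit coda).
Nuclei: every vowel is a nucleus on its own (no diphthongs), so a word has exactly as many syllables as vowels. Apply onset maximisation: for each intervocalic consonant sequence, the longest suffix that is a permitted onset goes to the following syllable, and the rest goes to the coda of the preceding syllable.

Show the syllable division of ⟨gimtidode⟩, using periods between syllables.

gim.ti.do.de

Nuclei (vowels): i, i, o, e → 4 syllables.
V1 /i/ – V2 /i/: /mt/; trying suffixes from longest down, /t/ is the first permitted one, so coda /m/ | onset /t/.
V2 /i/ – V3 /o/: /d/ is a single consonant, so it becomes the next onset.
V3 /o/ – V4 /e/: just /d/ — single C goes to the following onset.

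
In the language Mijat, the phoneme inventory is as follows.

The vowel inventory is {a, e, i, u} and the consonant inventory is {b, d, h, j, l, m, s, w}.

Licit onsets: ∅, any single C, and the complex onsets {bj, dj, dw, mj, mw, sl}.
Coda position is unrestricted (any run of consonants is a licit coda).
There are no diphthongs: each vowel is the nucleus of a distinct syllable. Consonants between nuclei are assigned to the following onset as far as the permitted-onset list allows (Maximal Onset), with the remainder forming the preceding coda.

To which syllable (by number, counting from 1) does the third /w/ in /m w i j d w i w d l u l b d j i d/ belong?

2

Vowels present: i, i, u, i; each is a nucleus, giving 4 syllables.
Between /i/ (V1) and /i/ (V2): /jdw/ splits as /j/ + /dw/ (/dw/ is the longest suffix that is a licit onset).
Between /i/ (V2) and /u/ (V3): cluster /wdl/ — the longest permitted-onset suffix is /l/; onset = /l/, preceding coda = /wd/.
Between /u/ (V3) and /i/ (V4): /lbdj/ — longest licit onset from the right is /dj/, leaving /lb/ as coda.
Putting it together: mwij.dwiwd.lulb.djid.
The third /w/ is in the coda of syllable 2 (/dwiwd/).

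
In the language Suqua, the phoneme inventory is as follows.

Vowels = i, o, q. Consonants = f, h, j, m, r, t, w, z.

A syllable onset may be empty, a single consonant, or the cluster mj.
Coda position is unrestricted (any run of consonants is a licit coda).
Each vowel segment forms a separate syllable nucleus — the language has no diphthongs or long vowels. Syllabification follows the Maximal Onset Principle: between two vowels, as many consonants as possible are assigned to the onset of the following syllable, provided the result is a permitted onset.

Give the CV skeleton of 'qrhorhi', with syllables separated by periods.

Nuclei (vowels): q, o, i → 3 syllables.
σ1/σ2 boundary: /rh/; trying suffixes from longest down, /h/ is the first permitted one, so coda /r/ | onset /h/.
σ2/σ3 boundary: /rh/; trying suffixes from longest down, /h/ is the first permitted one, so coda /r/ | onset /h/.
Syllabification: qr.hor.hi.
Mapping each syllable to C/V: /qr/ → VC, /hor/ → CVC, /hi/ → CV.

VC.CVC.CV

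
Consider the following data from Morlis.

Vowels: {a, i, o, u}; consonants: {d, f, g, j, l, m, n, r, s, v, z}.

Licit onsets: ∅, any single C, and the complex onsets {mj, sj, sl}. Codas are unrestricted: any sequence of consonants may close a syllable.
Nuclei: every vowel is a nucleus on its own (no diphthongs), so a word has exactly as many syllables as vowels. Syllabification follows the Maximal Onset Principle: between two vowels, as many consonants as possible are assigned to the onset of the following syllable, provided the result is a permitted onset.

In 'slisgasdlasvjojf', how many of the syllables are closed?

Nuclei (vowels): i, a, a, o → 4 syllables.
Between /i/ (V1) and /a/ (V2): /sg/ splits as /s/ + /g/ (/g/ is the longest suffix that is a licit onset).
Between /a/ (V2) and /a/ (V3): /sdl/; trying suffixes from longest down, /l/ is the first permitted one, so coda /sd/ | onset /l/.
Between /a/ (V3) and /o/ (V4): /svj/ — longest licit onset from the right is /j/, leaving /sv/ as coda.
So the parse is slis.gasd.lasv.jojf.
Classifying each syllable: /slis/ (closed), /gasd/ (closed), /lasv/ (closed), /jojf/ (closed).
Closed syllables: 4.

4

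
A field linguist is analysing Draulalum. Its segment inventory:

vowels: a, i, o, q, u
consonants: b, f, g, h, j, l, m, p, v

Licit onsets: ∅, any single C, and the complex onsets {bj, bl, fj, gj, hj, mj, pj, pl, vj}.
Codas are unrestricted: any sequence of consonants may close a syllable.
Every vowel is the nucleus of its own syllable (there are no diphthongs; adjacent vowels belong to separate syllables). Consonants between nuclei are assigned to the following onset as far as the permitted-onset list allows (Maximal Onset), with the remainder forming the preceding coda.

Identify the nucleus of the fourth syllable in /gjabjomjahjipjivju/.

Vowels present: a, o, a, i, i, u; each is a nucleus, giving 6 syllables.
The fourth nucleus (vowel 4 from the left) is /i/.

i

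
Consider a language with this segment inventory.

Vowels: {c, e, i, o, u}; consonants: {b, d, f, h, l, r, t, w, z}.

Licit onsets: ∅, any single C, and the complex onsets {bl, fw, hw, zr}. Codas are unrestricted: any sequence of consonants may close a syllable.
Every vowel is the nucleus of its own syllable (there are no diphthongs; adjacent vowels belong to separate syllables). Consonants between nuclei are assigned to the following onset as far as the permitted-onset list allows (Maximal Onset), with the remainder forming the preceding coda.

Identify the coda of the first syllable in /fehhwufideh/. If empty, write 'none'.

h

Vowels present: e, u, i, e; each is a nucleus, giving 4 syllables.
/e…u/ gap (V1→V2): /hhw/ — longest licit onset from the right is /hw/, leaving /h/ as coda.
/u…i/ gap (V2→V3): just /f/ — single C goes to the following onset.
/i…e/ gap (V3→V4): /d/ → onset of the next syllable (single consonants are always licit onsets).
So the parse is feh.hwu.fi.deh.
Syllable 1 is /feh/: onset /f/, nucleus /e/, coda /h/.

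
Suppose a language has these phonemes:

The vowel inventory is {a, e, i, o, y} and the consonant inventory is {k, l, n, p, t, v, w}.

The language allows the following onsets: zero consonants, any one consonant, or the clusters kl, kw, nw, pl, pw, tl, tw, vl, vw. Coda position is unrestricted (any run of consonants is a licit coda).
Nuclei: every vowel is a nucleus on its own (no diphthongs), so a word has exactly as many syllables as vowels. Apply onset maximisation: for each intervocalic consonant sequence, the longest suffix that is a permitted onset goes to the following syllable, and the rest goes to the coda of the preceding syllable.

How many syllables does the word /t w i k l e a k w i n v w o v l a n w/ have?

6

Nuclei (vowels): i, e, a, i, o, a → 6 syllables.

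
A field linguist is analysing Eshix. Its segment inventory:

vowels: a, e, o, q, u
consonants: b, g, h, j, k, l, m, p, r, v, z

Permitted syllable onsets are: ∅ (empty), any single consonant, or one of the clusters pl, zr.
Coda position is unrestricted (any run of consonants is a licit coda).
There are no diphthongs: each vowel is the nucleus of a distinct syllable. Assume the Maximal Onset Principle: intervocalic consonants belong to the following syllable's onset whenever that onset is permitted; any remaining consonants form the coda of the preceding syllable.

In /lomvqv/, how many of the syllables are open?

0

Nuclei (vowels): o, q → 2 syllables.
V1 /o/ – V2 /q/: /mv/; trying suffixes from longest down, /v/ is the first permitted one, so coda /m/ | onset /v/.
Syllabification: lom.vqv.
Classifying each syllable: /lom/ (closed), /vqv/ (closed).
Open syllables: 0.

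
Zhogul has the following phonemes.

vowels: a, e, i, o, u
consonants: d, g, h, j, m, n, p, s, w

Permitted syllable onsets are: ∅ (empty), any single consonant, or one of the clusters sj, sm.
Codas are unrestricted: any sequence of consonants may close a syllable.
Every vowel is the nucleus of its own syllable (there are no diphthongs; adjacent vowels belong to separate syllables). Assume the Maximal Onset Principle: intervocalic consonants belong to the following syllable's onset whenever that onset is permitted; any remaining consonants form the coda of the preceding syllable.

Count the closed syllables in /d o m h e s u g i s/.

2

Vowels present: o, e, u, i; each is a nucleus, giving 4 syllables.
σ1/σ2 boundary: cluster /mh/ — the longest permitted-onset suffix is /h/; onset = /h/, preceding coda = /m/.
σ2/σ3 boundary: just /s/ — single C goes to the following onset.
σ3/σ4 boundary: just /g/ — single C goes to the following onset.
Syllabification: dom.he.su.gis.
Classifying each syllable: /dom/ (closed), /he/ (open), /su/ (open), /gis/ (closed).
Closed syllables: 2.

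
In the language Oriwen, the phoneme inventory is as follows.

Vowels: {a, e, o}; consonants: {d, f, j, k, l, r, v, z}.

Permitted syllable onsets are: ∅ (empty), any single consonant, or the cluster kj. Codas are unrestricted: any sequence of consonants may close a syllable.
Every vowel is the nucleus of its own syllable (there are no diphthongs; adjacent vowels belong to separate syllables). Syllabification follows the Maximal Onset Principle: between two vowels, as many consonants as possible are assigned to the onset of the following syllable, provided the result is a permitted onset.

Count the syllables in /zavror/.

2

Vowels present: a, o; each is a nucleus, giving 2 syllables.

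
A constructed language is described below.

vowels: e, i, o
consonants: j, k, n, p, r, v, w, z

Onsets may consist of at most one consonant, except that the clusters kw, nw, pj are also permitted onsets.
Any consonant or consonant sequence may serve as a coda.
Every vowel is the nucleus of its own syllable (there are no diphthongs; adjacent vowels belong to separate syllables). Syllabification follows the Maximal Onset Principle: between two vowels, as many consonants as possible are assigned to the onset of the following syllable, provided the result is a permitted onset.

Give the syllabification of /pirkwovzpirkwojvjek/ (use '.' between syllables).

The vowels are i, o, i, o, e — 5 nuclei, so 5 syllables.
/i…o/ gap (V1→V2): /rkw/ splits as /r/ + /kw/ (/kw/ is the longest suffix that is a licit onset).
/o…i/ gap (V2→V3): /vzp/; trying suffixes from longest down, /p/ is the first permitted one, so coda /vz/ | onset /p/.
/i…o/ gap (V3→V4): cluster /rkw/ — the longest permitted-onset suffix is /kw/; onset = /kw/, preceding coda = /r/.
/o…e/ gap (V4→V5): /jvj/ splits as /jv/ + /j/ (/j/ is the longest suffix that is a licit onset).

pir.kwovz.pir.kwojv.jek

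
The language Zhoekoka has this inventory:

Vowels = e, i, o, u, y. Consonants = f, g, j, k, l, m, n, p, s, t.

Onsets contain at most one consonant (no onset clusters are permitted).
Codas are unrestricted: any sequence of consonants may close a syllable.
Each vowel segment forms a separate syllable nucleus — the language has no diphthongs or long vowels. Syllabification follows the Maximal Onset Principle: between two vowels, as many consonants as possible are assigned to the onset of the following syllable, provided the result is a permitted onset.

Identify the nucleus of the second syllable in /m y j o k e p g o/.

Nuclei (vowels): y, o, e, o → 4 syllables.
The second nucleus (vowel 2 from the left) is /o/.

o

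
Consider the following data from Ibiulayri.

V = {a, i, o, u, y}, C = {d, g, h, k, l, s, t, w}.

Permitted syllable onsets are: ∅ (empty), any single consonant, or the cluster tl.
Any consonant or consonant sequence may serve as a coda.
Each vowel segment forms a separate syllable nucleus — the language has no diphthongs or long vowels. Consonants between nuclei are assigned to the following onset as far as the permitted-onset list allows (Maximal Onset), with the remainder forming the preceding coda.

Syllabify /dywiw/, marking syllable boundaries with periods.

dy.wiw

Vowels present: y, i; each is a nucleus, giving 2 syllables.
σ1/σ2 boundary: /w/ is a single consonant, so it becomes the next onset.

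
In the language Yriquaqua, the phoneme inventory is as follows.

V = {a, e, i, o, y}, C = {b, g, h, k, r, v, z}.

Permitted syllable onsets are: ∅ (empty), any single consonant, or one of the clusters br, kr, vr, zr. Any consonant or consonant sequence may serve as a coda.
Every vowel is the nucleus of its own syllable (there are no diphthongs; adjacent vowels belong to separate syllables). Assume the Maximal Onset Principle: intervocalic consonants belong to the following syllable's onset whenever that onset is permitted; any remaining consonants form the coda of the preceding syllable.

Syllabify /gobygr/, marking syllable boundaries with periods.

go.bygr

Vowels present: o, y; each is a nucleus, giving 2 syllables.
V1 /o/ – V2 /y/: just /b/ — single C goes to the following onset.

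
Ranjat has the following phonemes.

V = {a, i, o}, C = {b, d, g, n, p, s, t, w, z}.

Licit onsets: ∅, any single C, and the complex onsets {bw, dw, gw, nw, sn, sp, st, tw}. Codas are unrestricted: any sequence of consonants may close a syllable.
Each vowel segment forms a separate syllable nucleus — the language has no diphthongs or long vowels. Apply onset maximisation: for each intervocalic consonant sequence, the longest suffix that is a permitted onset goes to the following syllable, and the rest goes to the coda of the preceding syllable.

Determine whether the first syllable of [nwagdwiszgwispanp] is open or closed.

Vowels present: a, i, i, a; each is a nucleus, giving 4 syllables.
σ1/σ2 boundary: /gdw/ — longest licit onset from the right is /dw/, leaving /g/ as coda.
σ2/σ3 boundary: /szgw/ — longest licit onset from the right is /gw/, leaving /sz/ as coda.
σ3/σ4 boundary: /sp/ — entire cluster is a permitted onset → onset /sp/, coda ∅.
So the parse is nwag.dwisz.gwi.spanp.
Syllable 1 is /nwag/ with coda /g/, so it is closed.

closed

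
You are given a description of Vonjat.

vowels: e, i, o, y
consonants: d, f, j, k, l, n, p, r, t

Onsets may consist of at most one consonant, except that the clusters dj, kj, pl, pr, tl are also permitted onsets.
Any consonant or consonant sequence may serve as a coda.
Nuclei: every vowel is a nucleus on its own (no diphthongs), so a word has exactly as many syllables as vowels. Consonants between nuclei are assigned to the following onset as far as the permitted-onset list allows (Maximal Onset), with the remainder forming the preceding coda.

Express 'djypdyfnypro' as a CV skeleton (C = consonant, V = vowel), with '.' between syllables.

CCVC.CVC.CV.CCV

Vowels present: y, y, y, o; each is a nucleus, giving 4 syllables.
V1 /y/ – V2 /y/: /pd/ splits as /p/ + /d/ (/d/ is the longest suffix that is a licit onset).
V2 /y/ – V3 /y/: /fn/ — longest licit onset from the right is /n/, leaving /f/ as coda.
V3 /y/ – V4 /o/: /pr/ — entire cluster is a permitted onset → onset /pr/, coda ∅.
Putting it together: djyp.dyf.ny.pro.
Mapping each syllable to C/V: /djyp/ → CCVC, /dyf/ → CVC, /ny/ → CV, /pro/ → CCV.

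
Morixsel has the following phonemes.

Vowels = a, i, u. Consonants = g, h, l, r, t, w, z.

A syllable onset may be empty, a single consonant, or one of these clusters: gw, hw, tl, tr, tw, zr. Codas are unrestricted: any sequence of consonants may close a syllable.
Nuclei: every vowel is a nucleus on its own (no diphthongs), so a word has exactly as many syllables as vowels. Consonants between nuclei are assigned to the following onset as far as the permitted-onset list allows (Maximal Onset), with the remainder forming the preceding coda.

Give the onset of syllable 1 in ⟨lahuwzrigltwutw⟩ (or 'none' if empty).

l

Nuclei (vowels): a, u, i, u → 4 syllables.
/a…u/ gap (V1→V2): /h/ → onset of the next syllable (single consonants are always licit onsets).
/u…i/ gap (V2→V3): /wzr/; trying suffixes from longest down, /zr/ is the first permitted one, so coda /w/ | onset /zr/.
/i…u/ gap (V3→V4): /gltw/; trying suffixes from longest down, /tw/ is the first permitted one, so coda /gl/ | onset /tw/.
Putting it together: la.huw.zrigl.twutw.
Syllable 1 is /la/: onset /l/, nucleus /a/, coda ∅.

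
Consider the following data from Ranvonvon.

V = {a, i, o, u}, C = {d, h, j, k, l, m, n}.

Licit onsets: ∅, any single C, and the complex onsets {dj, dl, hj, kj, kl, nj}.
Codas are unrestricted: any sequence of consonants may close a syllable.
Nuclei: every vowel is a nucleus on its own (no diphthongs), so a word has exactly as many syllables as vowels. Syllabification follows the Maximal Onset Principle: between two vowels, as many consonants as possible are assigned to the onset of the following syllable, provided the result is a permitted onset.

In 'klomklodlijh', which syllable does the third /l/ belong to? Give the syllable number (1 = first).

The vowels are o, o, i — 3 nuclei, so 3 syllables.
V1 /o/ – V2 /o/: cluster /mkl/ — the longest permitted-onset suffix is /kl/; onset = /kl/, preceding coda = /m/.
V2 /o/ – V3 /i/: cluster /dl/ — /dl/ is itself a permitted onset, so the whole cluster goes right; preceding coda = ∅.
Putting it together: klom.klo.dlijh.
The third /l/ is in the onset of syllable 3 (/dlijh/).

3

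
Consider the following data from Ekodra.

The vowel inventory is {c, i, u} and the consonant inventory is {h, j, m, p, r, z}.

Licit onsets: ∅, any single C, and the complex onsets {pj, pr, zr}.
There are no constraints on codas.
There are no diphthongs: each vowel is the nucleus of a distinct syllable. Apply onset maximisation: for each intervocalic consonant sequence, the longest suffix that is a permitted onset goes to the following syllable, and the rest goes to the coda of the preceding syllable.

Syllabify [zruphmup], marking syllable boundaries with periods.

zruph.mup

Vowels present: u, u; each is a nucleus, giving 2 syllables.
σ1/σ2 boundary: cluster /phm/ — the longest permitted-onset suffix is /m/; onset = /m/, preceding coda = /ph/.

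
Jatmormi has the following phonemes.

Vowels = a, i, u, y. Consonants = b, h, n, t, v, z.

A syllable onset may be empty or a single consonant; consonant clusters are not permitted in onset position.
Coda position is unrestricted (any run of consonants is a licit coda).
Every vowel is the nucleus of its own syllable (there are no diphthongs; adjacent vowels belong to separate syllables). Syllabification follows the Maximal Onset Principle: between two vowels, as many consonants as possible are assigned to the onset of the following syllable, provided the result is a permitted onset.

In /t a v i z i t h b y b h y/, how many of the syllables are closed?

The vowels are a, i, i, y, y — 5 nuclei, so 5 syllables.
/a…i/ gap (V1→V2): /v/ → onset of the next syllable (single consonants are always licit onsets).
/i…i/ gap (V2→V3): just /z/ — single C goes to the following onset.
/i…y/ gap (V3→V4): cluster /thb/ — the longest permitted-onset suffix is /b/; onset = /b/, preceding coda = /th/.
/y…y/ gap (V4→V5): /bh/ — longest licit onset from the right is /h/, leaving /b/ as coda.
Result: ta.vi.zith.byb.hy.
Classifying each syllable: /ta/ (open), /vi/ (open), /zith/ (closed), /byb/ (closed), /hy/ (open).
Closed syllables: 2.

2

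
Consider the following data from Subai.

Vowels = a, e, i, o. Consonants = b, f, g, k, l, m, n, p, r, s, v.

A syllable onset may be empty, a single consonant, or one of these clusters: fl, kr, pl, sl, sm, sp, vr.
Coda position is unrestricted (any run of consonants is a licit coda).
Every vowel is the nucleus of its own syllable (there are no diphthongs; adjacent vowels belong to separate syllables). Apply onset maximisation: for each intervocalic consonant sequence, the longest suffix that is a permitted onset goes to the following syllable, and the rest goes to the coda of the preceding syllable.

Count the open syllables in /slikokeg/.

2

Vowels present: i, o, e; each is a nucleus, giving 3 syllables.
σ1/σ2 boundary: just /k/ — single C goes to the following onset.
σ2/σ3 boundary: just /k/ — single C goes to the following onset.
Syllabification: sli.ko.keg.
Classifying each syllable: /sli/ (open), /ko/ (open), /keg/ (closed).
Open syllables: 2.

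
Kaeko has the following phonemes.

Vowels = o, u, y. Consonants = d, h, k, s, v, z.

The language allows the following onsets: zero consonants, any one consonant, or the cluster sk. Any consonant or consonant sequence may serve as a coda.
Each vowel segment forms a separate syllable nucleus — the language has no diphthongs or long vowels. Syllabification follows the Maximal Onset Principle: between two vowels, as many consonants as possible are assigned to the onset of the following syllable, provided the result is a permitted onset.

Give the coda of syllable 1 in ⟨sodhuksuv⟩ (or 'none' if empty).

Vowels present: o, u, u; each is a nucleus, giving 3 syllables.
V1 /o/ – V2 /u/: /dh/; trying suffixes from longest down, /h/ is the first permitted one, so coda /d/ | onset /h/.
V2 /u/ – V3 /u/: /ks/ splits as /k/ + /s/ (/s/ is the longest suffix that is a licit onset).
Result: sod.huk.suv.
Syllable 1 is /sod/: onset /s/, nucleus /o/, coda /d/.

d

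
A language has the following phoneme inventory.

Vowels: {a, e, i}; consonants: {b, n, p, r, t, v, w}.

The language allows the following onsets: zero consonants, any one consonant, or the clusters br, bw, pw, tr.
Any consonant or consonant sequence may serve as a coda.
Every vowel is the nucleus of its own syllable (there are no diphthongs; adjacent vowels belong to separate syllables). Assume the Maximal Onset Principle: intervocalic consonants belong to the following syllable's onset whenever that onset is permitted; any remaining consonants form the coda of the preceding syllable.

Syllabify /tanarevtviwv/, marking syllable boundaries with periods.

The vowels are a, a, e, i — 4 nuclei, so 4 syllables.
/a…a/ gap (V1→V2): /n/ → onset of the next syllable (single consonants are always licit onsets).
/a…e/ gap (V2→V3): just /r/ — single C goes to the following onset.
/e…i/ gap (V3→V4): /vtv/ — longest licit onset from the right is /v/, leaving /vt/ as coda.

ta.na.revt.viwv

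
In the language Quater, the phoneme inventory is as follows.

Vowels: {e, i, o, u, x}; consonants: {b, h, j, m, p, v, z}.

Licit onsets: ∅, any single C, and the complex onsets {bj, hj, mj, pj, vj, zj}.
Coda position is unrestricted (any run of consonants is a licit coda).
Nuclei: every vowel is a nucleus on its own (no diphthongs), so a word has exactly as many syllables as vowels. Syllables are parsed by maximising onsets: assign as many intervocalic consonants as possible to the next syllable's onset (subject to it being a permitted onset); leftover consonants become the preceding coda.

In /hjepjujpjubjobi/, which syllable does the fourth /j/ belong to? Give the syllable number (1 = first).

3

The vowels are e, u, u, o, i — 5 nuclei, so 5 syllables.
σ1/σ2 boundary: /pj/ — entire cluster is a permitted onset → onset /pj/, coda ∅.
σ2/σ3 boundary: /jpj/; trying suffixes from longest down, /pj/ is the first permitted one, so coda /j/ | onset /pj/.
σ3/σ4 boundary: cluster /bj/ — /bj/ is itself a permitted onset, so the whole cluster goes right; preceding coda = ∅.
σ4/σ5 boundary: just /b/ — single C goes to the following onset.
So the parse is hje.pjuj.pju.bjo.bi.
The fourth /j/ is in the onset of syllable 3 (/pju/).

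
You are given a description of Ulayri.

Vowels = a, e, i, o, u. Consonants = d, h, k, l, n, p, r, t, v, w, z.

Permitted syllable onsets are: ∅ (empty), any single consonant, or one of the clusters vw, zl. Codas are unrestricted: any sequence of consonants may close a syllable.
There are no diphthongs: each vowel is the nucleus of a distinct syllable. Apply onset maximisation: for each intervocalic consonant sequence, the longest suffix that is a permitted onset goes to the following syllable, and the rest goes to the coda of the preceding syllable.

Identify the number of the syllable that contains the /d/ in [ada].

The vowels are a, a — 2 nuclei, so 2 syllables.
σ1/σ2 boundary: /d/ is a single consonant, so it becomes the next onset.
So the parse is a.da.
The /d/ is in the onset of syllable 2 (/da/).

2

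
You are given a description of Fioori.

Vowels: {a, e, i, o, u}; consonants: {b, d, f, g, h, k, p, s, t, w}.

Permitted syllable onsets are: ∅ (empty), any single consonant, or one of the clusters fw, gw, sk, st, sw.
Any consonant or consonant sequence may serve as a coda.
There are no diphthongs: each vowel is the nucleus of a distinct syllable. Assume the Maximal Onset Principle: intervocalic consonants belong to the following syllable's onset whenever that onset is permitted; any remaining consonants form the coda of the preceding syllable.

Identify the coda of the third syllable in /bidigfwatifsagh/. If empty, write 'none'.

none

Vowels present: i, i, a, i, a; each is a nucleus, giving 5 syllables.
/i…i/ gap (V1→V2): /d/ is a single consonant, so it becomes the next onset.
/i…a/ gap (V2→V3): cluster /gfw/ — the longest permitted-onset suffix is /fw/; onset = /fw/, preceding coda = /g/.
/a…i/ gap (V3→V4): /t/ is a single consonant, so it becomes the next onset.
/i…a/ gap (V4→V5): /fs/ — longest licit onset from the right is /s/, leaving /f/ as coda.
Result: bi.dig.fwa.tif.sagh.
Syllable 3 is /fwa/: onset /fw/, nucleus /a/, coda ∅.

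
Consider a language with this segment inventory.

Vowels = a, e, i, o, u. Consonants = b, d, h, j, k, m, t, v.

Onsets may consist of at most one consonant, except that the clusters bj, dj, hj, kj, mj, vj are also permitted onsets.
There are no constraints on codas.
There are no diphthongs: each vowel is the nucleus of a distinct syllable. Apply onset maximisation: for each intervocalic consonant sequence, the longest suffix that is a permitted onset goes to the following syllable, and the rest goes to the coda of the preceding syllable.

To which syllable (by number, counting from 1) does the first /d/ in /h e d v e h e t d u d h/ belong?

Nuclei (vowels): e, e, e, u → 4 syllables.
V1 /e/ – V2 /e/: /dv/ splits as /d/ + /v/ (/v/ is the longest suffix that is a licit onset).
V2 /e/ – V3 /e/: just /h/ — single C goes to the following onset.
V3 /e/ – V4 /u/: /td/ — longest licit onset from the right is /d/, leaving /t/ as coda.
Result: hed.ve.het.dudh.
The first /d/ is in the coda of syllable 1 (/hed/).

1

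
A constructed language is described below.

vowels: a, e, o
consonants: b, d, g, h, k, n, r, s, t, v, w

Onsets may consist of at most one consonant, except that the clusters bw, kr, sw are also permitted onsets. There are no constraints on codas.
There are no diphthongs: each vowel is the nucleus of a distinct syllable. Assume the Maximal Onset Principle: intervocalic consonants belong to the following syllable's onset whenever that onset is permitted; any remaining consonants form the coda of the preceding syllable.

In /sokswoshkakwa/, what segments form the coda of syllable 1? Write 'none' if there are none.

k

The vowels are o, o, a, a — 4 nuclei, so 4 syllables.
V1 /o/ – V2 /o/: /ksw/ — longest licit onset from the right is /sw/, leaving /k/ as coda.
V2 /o/ – V3 /a/: /shk/; trying suffixes from longest down, /k/ is the first permitted one, so coda /sh/ | onset /k/.
V3 /a/ – V4 /a/: cluster /kw/ — the longest permitted-onset suffix is /w/; onset = /w/, preceding coda = /k/.
Putting it together: sok.swosh.kak.wa.
Syllable 1 is /sok/: onset /s/, nucleus /o/, coda /k/.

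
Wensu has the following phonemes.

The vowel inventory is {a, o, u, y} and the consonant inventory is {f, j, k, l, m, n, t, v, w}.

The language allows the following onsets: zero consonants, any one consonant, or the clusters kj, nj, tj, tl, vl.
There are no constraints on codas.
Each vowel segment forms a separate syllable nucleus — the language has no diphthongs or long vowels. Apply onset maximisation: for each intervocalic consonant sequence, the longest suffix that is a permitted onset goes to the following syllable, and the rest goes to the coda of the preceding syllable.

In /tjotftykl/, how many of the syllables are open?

0

The vowels are o, y — 2 nuclei, so 2 syllables.
Between /o/ (V1) and /y/ (V2): /tft/ splits as /tf/ + /t/ (/t/ is the longest suffix that is a licit onset).
So the parse is tjotf.tykl.
Classifying each syllable: /tjotf/ (closed), /tykl/ (closed).
Open syllables: 0.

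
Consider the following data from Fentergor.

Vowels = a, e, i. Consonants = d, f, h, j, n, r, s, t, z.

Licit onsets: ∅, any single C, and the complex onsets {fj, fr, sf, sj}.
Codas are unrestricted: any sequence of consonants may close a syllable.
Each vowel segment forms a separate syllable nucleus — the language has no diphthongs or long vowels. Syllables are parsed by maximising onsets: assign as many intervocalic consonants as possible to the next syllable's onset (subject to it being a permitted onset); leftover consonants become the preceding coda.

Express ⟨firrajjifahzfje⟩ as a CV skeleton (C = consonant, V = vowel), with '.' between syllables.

Vowels present: i, a, i, a, e; each is a nucleus, giving 5 syllables.
Between /i/ (V1) and /a/ (V2): /rr/ splits as /r/ + /r/ (/r/ is the longest suffix that is a licit onset).
Between /a/ (V2) and /i/ (V3): /jj/ — longest licit onset from the right is /j/, leaving /j/ as coda.
Between /i/ (V3) and /a/ (V4): /f/ is a single consonant, so it becomes the next onset.
Between /a/ (V4) and /e/ (V5): cluster /hzfj/ — the longest permitted-onset suffix is /fj/; onset = /fj/, preceding coda = /hz/.
Putting it together: fir.raj.ji.fahz.fje.
Mapping each syllable to C/V: /fir/ → CVC, /raj/ → CVC, /ji/ → CV, /fahz/ → CVCC, /fje/ → CCV.

CVC.CVC.CV.CVCC.CCV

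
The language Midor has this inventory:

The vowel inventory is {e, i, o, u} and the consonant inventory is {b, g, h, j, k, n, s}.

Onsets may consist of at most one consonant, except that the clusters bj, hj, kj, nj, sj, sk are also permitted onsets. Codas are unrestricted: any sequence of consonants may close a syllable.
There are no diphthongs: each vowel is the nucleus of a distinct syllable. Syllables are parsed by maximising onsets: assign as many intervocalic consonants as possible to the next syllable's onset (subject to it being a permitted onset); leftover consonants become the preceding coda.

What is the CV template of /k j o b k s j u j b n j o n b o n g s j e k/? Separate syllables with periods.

CCVCC.CCVCC.CCVC.CVCC.CCVC

The vowels are o, u, o, o, e — 5 nuclei, so 5 syllables.
V1 /o/ – V2 /u/: /bksj/ — longest licit onset from the right is /sj/, leaving /bk/ as coda.
V2 /u/ – V3 /o/: /jbnj/ — longest licit onset from the right is /nj/, leaving /jb/ as coda.
V3 /o/ – V4 /o/: /nb/ — longest licit onset from the right is /b/, leaving /n/ as coda.
V4 /o/ – V5 /e/: cluster /ngsj/ — the longest permitted-onset suffix is /sj/; onset = /sj/, preceding coda = /ng/.
Putting it together: kjobk.sjujb.njon.bong.sjek.
Mapping each syllable to C/V: /kjobk/ → CCVCC, /sjujb/ → CCVCC, /njon/ → CCVC, /bong/ → CVCC, /sjek/ → CCVC.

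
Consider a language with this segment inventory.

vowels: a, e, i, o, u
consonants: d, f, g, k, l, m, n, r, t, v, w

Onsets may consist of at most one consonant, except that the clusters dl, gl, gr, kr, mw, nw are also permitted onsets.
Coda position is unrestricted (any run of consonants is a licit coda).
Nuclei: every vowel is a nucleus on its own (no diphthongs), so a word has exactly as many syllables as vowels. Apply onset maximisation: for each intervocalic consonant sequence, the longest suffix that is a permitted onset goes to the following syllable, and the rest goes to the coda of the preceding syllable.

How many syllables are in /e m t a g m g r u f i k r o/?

The vowels are e, a, u, i, o — 5 nuclei, so 5 syllables.

5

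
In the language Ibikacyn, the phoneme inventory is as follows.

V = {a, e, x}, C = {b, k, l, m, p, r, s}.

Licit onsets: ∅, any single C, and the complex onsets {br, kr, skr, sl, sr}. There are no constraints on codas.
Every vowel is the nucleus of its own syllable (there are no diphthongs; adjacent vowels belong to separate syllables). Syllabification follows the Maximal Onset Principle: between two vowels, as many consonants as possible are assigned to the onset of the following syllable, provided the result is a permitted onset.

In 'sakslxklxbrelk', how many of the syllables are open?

The vowels are a, x, x, e — 4 nuclei, so 4 syllables.
/a…x/ gap (V1→V2): /ksl/ splits as /k/ + /sl/ (/sl/ is the longest suffix that is a licit onset).
/x…x/ gap (V2→V3): cluster /kl/ — the longest permitted-onset suffix is /l/; onset = /l/, preceding coda = /k/.
/x…e/ gap (V3→V4): /br/ is a licit onset in full, so it all attaches to the next syllable.
Putting it together: sak.slxk.lx.brelk.
Classifying each syllable: /sak/ (closed), /slxk/ (closed), /lx/ (open), /brelk/ (closed).
Open syllables: 1.

1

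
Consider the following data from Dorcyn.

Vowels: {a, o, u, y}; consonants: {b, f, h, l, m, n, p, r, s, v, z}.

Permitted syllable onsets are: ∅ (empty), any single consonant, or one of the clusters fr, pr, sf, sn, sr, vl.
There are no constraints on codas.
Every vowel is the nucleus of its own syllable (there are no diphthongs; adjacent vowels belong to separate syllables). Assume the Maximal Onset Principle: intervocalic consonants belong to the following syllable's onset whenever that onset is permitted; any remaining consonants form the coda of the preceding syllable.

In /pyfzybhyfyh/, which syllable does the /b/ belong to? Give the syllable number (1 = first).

2

Vowels present: y, y, y, y; each is a nucleus, giving 4 syllables.
Between /y/ (V1) and /y/ (V2): /fz/ splits as /f/ + /z/ (/z/ is the longest suffix that is a licit onset).
Between /y/ (V2) and /y/ (V3): /bh/; trying suffixes from longest down, /h/ is the first permitted one, so coda /b/ | onset /h/.
Between /y/ (V3) and /y/ (V4): /f/ → onset of the next syllable (single consonants are always licit onsets).
Syllabification: pyf.zyb.hy.fyh.
The /b/ is in the coda of syllable 2 (/zyb/).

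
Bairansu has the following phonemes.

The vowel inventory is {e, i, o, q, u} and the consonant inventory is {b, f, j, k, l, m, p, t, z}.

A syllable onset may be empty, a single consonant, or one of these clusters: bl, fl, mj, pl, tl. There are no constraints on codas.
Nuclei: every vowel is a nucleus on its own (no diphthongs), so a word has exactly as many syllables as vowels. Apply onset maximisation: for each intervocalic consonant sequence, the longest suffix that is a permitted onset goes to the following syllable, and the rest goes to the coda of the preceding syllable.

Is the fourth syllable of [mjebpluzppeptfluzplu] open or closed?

Vowels present: e, u, e, u, u; each is a nucleus, giving 5 syllables.
Between /e/ (V1) and /u/ (V2): cluster /bpl/ — the longest permitted-onset suffix is /pl/; onset = /pl/, preceding coda = /b/.
Between /u/ (V2) and /e/ (V3): /zpp/ — longest licit onset from the right is /p/, leaving /zp/ as coda.
Between /e/ (V3) and /u/ (V4): cluster /ptfl/ — the longest permitted-onset suffix is /fl/; onset = /fl/, preceding coda = /pt/.
Between /u/ (V4) and /u/ (V5): /zpl/ splits as /z/ + /pl/ (/pl/ is the longest suffix that is a licit onset).
So the parse is mjeb.pluzp.pept.fluz.plu.
Syllable 4 is /fluz/ with coda /z/, so it is closed.

closed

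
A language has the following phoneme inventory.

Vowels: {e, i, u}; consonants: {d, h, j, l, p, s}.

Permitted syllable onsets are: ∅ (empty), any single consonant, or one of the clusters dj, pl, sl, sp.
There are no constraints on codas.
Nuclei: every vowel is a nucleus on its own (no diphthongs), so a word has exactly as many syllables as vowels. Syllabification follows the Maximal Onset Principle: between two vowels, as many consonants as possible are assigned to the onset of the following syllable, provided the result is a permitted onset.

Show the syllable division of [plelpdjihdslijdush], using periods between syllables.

plelp.djihd.slij.dush

The vowels are e, i, i, u — 4 nuclei, so 4 syllables.
/e…i/ gap (V1→V2): /lpdj/ splits as /lp/ + /dj/ (/dj/ is the longest suffix that is a licit onset).
/i…i/ gap (V2→V3): /hdsl/ splits as /hd/ + /sl/ (/sl/ is the longest suffix that is a licit onset).
/i…u/ gap (V3→V4): /jd/ — longest licit onset from the right is /d/, leaving /j/ as coda.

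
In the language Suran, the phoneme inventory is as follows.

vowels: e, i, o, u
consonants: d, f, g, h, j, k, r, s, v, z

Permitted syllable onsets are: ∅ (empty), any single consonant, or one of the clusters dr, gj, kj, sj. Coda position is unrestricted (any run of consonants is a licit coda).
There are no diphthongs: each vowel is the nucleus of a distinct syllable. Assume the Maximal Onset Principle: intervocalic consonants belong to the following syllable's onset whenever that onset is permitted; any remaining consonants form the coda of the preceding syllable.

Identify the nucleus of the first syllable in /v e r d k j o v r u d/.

e

The vowels are e, o, u — 3 nuclei, so 3 syllables.
The first nucleus (vowel 1 from the left) is /e/.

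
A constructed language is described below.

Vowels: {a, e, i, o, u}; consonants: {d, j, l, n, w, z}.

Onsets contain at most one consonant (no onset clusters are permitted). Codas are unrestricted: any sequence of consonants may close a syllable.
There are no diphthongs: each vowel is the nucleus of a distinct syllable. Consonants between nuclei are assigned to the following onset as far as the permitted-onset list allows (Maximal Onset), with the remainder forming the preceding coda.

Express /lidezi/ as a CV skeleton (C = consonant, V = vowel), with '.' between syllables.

The vowels are i, e, i — 3 nuclei, so 3 syllables.
V1 /i/ – V2 /e/: just /d/ — single C goes to the following onset.
V2 /e/ – V3 /i/: /z/ is a single consonant, so it becomes the next onset.
Syllabification: li.de.zi.
Mapping each syllable to C/V: /li/ → CV, /de/ → CV, /zi/ → CV.

CV.CV.CV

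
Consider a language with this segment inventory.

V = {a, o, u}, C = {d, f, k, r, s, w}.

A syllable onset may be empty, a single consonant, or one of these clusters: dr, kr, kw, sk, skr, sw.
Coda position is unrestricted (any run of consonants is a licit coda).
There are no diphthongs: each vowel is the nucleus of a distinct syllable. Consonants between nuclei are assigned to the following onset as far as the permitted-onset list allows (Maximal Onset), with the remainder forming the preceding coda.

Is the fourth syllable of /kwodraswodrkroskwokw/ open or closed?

closed

The vowels are o, a, o, o, o — 5 nuclei, so 5 syllables.
V1 /o/ – V2 /a/: cluster /dr/ — /dr/ is itself a permitted onset, so the whole cluster goes right; preceding coda = ∅.
V2 /a/ – V3 /o/: /sw/ is a licit onset in full, so it all attaches to the next syllable.
V3 /o/ – V4 /o/: cluster /drkr/ — the longest permitted-onset suffix is /kr/; onset = /kr/, preceding coda = /dr/.
V4 /o/ – V5 /o/: /skw/ — longest licit onset from the right is /kw/, leaving /s/ as coda.
Syllabification: kwo.dra.swodr.kros.kwokw.
Syllable 4 is /kros/ with coda /s/, so it is closed.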